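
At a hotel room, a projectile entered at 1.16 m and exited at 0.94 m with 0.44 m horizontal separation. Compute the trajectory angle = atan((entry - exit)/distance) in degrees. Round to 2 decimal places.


Bullet trajectory angle:
Height difference = 1.16 - 0.94 = 0.22 m
angle = atan(0.22 / 0.44)
angle = atan(0.5)
angle = 26.57 degrees

26.57


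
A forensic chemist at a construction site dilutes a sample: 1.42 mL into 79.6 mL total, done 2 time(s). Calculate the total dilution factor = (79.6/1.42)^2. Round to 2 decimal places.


Dilution factor calculation:
Single dilution = V_total / V_sample = 79.6 / 1.42 ≈ 56.056338
Number of dilutions = 2
Total DF = (79.6 / 1.42)^2 (full precision, rounded at the end) = 3142.31

3142.31


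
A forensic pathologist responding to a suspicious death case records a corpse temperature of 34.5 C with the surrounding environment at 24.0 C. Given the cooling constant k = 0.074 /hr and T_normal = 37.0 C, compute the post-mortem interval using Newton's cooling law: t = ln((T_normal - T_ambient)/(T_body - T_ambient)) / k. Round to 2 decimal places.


Using Newton's law of cooling:
t = ln((T_normal - T_ambient) / (T_body - T_ambient)) / k
T_normal - T_ambient = 13.0
T_body - T_ambient = 10.5
Ratio = 1.238095
ln(ratio) = 0.213574
t = 0.213574 / 0.074 = 2.89 hours

2.89


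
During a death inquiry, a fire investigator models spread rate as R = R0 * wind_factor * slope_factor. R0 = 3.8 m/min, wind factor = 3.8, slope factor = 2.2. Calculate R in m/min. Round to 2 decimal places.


Fire spread rate calculation:
R = R0 * wind_factor * slope_factor
= 3.8 * 3.8 * 2.2
= 14.44 * 2.2
= 31.77 m/min

31.77


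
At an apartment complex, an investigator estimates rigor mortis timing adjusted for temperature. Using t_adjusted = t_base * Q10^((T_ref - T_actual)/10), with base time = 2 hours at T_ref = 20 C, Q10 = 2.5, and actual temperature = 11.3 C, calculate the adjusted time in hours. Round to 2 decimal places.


Rigor mortis time adjustment:
Exponent = (T_ref - T_actual) / 10 = (20 - 11.3) / 10 = 0.87
Q10 factor = 2.5^0.87 = 2.21926
t_adjusted = 2 * 2.21926 = 4.44 hours

4.44


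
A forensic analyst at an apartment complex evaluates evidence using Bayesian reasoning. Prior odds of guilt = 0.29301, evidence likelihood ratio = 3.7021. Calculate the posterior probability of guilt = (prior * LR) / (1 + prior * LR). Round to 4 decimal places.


Bayesian evidence evaluation:
Posterior odds = prior_odds * LR = 0.29301 * 3.7021 = 1.084752
Posterior probability = posterior_odds / (1 + posterior_odds)
= 1.084752 / (1 + 1.084752)
= 1.084752 / 2.084752
= 0.5203

0.5203


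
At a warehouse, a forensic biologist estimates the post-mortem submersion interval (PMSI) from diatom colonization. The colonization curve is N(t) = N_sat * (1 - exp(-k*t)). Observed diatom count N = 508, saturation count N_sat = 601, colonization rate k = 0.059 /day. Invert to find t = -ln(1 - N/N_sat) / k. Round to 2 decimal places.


PMSI from diatom colonization curve:
N / N_sat = 508 / 601 = 0.845258
1 - N/N_sat = 0.154742
ln(1 - N/N_sat) = -1.865996
t = -ln(1 - N/N_sat) / k = -(-1.865996) / 0.059 = 31.63 days

31.63


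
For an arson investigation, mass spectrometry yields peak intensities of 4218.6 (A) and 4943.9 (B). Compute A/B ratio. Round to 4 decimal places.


Spectral peak ratio:
Peak A = 4218.6 counts
Peak B = 4943.9 counts
Ratio = 4218.6 / 4943.9 = 0.8533

0.8533


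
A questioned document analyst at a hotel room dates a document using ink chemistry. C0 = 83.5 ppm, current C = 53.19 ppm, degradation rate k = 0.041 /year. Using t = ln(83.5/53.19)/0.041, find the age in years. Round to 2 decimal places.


Document age estimation:
C0/C = 83.5 / 53.19 = 1.569844
ln(C0/C) = 0.450976
t = 0.450976 / 0.041 = 11.00 years

11.00


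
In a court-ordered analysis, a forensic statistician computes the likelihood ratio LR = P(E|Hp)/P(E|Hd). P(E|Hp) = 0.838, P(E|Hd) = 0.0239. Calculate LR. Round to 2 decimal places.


Likelihood ratio calculation:
LR = P(E|Hp) / P(E|Hd)
LR = 0.838 / 0.0239
LR = 35.06

35.06


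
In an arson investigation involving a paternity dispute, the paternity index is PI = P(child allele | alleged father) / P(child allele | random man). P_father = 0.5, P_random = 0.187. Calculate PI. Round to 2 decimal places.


Paternity Index calculation:
PI = P(allele|father) / P(allele|random)
PI = 0.5 / 0.187
PI = 2.67

2.67


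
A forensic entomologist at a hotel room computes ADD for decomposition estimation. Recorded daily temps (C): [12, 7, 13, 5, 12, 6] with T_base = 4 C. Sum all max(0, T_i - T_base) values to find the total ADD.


Computing ADD day by day:
Day 1: max(0, 12 - 4) = 8
Day 2: max(0, 7 - 4) = 3
Day 3: max(0, 13 - 4) = 9
Day 4: max(0, 5 - 4) = 1
Day 5: max(0, 12 - 4) = 8
Day 6: max(0, 6 - 4) = 2
Total ADD = 31

31


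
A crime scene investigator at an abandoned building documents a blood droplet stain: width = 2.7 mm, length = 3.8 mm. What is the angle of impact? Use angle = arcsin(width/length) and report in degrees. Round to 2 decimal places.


Blood spatter impact angle calculation:
width / length = 2.7 / 3.8 = 0.710526
angle = arcsin(0.710526)
angle = 45.28 degrees

45.28


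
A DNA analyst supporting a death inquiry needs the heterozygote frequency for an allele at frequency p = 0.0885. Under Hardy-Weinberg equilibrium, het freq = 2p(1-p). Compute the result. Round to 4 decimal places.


Hardy-Weinberg heterozygote frequency:
q = 1 - p = 1 - 0.0885 = 0.9115
2pq = 2 * 0.0885 * 0.9115 = 0.1613

0.1613


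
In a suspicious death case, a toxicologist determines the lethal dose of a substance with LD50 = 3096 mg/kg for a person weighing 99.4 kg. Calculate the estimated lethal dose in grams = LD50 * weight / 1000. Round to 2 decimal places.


Lethal dose calculation:
Lethal dose = LD50 * body_weight / 1000
= 3096 * 99.4 / 1000
= 307742.4 / 1000
= 307.74 g

307.74


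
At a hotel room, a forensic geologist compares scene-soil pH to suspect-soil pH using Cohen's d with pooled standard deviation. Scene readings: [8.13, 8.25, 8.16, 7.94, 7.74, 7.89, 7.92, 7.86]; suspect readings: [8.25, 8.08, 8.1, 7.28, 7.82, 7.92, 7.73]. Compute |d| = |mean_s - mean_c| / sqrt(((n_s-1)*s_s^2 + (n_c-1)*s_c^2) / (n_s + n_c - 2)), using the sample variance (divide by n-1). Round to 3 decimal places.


Pooled-variance Cohen's d for soil pH comparison:
Scene mean = 63.89 / 8 = 7.98625
Suspect mean = 55.18 / 7 = 7.882857
Scene sample variance s_s^2 = 0.030398
Suspect sample variance s_c^2 = 0.102157
Pooled variance = ((n_s-1)*s_s^2 + (n_c-1)*s_c^2) / (n_s + n_c - 2) = 0.063518
Pooled SD = sqrt(0.063518) = 0.252028
Mean difference = 0.103393
|d| = |0.103393| / 0.252028 = 0.410

0.410


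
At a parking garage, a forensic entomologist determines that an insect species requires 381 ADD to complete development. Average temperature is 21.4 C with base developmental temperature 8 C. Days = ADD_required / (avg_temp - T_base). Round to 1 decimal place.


Insect development time:
Effective temperature = avg_temp - T_base = 21.4 - 8 = 13.4 C
Days = ADD / effective_temp = 381 / 13.4 = 28.4 days

28.4


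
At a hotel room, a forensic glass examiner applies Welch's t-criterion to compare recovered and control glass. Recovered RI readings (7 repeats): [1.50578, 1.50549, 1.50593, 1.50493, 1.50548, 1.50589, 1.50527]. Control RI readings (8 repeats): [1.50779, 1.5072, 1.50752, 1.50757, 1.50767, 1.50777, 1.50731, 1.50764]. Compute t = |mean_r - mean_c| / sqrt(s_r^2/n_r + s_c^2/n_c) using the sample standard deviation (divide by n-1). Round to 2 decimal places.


Welch's t-criterion for glass RI comparison:
Recovered mean = sum / n_r = 10.53877 / 7 = 1.5055386
Control mean = sum / n_c = 12.06047 / 8 = 1.5075588
Recovered sample variance s_r^2 = 1.30548e-07
Control sample variance s_c^2 = 4.41839e-08
Welch SE (unpooled) = sqrt(s_r^2/n_r + s_c^2/n_c) = sqrt(1.86497e-08 + 5.52299e-09) = sqrt(2.41727e-08) = 0.000155476
|mean_r - mean_c| = 0.00202018
t = 0.00202018 / 0.000155476 = 12.99

12.99


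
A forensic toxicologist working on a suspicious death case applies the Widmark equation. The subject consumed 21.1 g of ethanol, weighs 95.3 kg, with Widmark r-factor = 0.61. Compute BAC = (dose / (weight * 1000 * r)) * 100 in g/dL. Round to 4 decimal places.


Applying the Widmark formula:
BAC = (dose_g / (body_wt * 1000 * r)) * 100
Denominator = 95.3 * 1000 * 0.61 = 58133
BAC = (21.1 / 58133) * 100
BAC = 0.0363 g/dL

0.0363


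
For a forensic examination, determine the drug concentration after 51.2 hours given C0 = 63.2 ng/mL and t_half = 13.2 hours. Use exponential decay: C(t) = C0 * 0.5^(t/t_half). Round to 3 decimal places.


Drug concentration decay:
Number of half-lives = t / t_half = 51.2 / 13.2 = 3.878788
Decay factor = 0.5^3.878788 = 0.06797801
C(t) = 63.2 * 0.06797801 = 4.296 ng/mL

4.296


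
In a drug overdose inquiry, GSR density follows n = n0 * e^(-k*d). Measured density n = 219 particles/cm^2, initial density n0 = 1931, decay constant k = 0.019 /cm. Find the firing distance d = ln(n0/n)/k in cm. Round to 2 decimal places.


GSR distance calculation:
n0/n = 1931 / 219 = 8.817352
ln(n0/n) = 2.176722
d = 2.176722 / 0.019 = 114.56 cm

114.56


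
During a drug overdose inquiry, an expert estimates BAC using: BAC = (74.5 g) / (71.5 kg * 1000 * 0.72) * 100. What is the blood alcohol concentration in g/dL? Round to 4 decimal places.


Applying the Widmark formula:
BAC = (dose_g / (body_wt * 1000 * r)) * 100
Denominator = 71.5 * 1000 * 0.72 = 51480
BAC = (74.5 / 51480) * 100
BAC = 0.1447 g/dL

0.1447


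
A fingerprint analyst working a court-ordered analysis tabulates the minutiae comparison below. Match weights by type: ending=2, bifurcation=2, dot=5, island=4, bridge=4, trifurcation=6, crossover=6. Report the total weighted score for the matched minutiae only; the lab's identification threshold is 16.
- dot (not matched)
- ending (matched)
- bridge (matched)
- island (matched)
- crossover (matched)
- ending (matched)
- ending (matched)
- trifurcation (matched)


Weighted minutiae match score:
  dot: not matched, +0
  ending: matched, +2 (running total 2)
  bridge: matched, +4 (running total 6)
  island: matched, +4 (running total 10)
  crossover: matched, +6 (running total 16)
  ending: matched, +2 (running total 18)
  ending: matched, +2 (running total 20)
  trifurcation: matched, +6 (running total 26)
Total score = 26
Threshold = 16; verdict = identification

26


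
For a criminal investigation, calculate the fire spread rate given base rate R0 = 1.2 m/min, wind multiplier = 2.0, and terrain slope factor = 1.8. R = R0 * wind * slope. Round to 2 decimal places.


Fire spread rate calculation:
R = R0 * wind_factor * slope_factor
= 1.2 * 2.0 * 1.8
= 2.4 * 1.8
= 4.32 m/min

4.32


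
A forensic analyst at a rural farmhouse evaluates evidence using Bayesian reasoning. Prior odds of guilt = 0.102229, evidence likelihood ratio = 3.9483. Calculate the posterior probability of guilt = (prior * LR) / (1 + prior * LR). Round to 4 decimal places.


Bayesian evidence evaluation:
Posterior odds = prior_odds * LR = 0.102229 * 3.9483 = 0.4036308
Posterior probability = posterior_odds / (1 + posterior_odds)
= 0.4036308 / (1 + 0.4036308)
= 0.4036308 / 1.4036308
= 0.2876

0.2876


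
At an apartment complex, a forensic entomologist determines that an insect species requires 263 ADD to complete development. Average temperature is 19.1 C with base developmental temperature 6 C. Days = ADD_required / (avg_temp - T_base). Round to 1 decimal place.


Insect development time:
Effective temperature = avg_temp - T_base = 19.1 - 6 = 13.1 C
Days = ADD / effective_temp = 263 / 13.1 = 20.1 days

20.1


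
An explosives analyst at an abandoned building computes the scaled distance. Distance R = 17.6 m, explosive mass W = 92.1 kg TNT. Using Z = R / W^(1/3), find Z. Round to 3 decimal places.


Scaled distance calculation:
W^(1/3) = 92.1^(1/3) = 4.515992
Z = R / W^(1/3) = 17.6 / 4.515992
Z = 3.897 m/kg^(1/3)

3.897


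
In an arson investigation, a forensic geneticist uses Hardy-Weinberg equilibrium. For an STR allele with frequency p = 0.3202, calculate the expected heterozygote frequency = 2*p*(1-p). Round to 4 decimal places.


Hardy-Weinberg heterozygote frequency:
q = 1 - p = 1 - 0.3202 = 0.6798
2pq = 2 * 0.3202 * 0.6798 = 0.4353

0.4353


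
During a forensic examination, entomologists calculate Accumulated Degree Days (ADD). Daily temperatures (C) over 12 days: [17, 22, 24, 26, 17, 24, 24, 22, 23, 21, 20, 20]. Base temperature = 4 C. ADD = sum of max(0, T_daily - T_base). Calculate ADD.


Computing ADD day by day:
Day 1: max(0, 17 - 4) = 13
Day 2: max(0, 22 - 4) = 18
Day 3: max(0, 24 - 4) = 20
Day 4: max(0, 26 - 4) = 22
Day 5: max(0, 17 - 4) = 13
Day 6: max(0, 24 - 4) = 20
Day 7: max(0, 24 - 4) = 20
Day 8: max(0, 22 - 4) = 18
Day 9: max(0, 23 - 4) = 19
Day 10: max(0, 21 - 4) = 17
Day 11: max(0, 20 - 4) = 16
Day 12: max(0, 20 - 4) = 16
Total ADD = 212

212


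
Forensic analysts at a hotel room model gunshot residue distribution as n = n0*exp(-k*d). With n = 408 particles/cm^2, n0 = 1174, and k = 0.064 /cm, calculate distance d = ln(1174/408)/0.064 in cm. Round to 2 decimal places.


GSR distance calculation:
n0/n = 1174 / 408 = 2.877451
ln(n0/n) = 1.056905
d = 1.056905 / 0.064 = 16.51 cm

16.51


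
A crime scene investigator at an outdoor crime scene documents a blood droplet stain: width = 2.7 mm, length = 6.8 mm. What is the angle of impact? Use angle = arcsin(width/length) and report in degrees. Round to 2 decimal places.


Blood spatter impact angle calculation:
width / length = 2.7 / 6.8 = 0.397059
angle = arcsin(0.397059)
angle = 23.39 degrees

23.39


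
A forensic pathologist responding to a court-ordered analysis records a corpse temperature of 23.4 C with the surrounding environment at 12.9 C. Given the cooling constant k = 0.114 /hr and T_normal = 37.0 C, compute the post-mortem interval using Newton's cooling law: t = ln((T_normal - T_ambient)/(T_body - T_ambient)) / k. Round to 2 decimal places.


Using Newton's law of cooling:
t = ln((T_normal - T_ambient) / (T_body - T_ambient)) / k
T_normal - T_ambient = 24.1
T_body - T_ambient = 10.5
Ratio = 2.295238
ln(ratio) = 0.830837
t = 0.830837 / 0.114 = 7.29 hours

7.29


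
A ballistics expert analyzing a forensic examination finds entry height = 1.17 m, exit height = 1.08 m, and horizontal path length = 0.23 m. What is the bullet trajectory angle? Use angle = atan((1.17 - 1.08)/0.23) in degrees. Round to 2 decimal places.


Bullet trajectory angle:
Height difference = 1.17 - 1.08 = 0.09 m
angle = atan(0.09 / 0.23)
angle = atan(0.391304)
angle = 21.37 degrees

21.37


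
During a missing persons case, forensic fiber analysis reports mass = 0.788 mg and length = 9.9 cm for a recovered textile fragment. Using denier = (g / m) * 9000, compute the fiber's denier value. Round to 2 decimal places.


Denier calculation:
Mass in grams = 0.788 mg / 1000 = 0.000788 g
Length in meters = 9.9 cm / 100 = 0.099 m
Linear density = mass / length = 0.000788 / 0.099 = 0.0079596 g/m
Denier = (g/m) * 9000 = 0.0079596 * 9000 = 71.64

71.64


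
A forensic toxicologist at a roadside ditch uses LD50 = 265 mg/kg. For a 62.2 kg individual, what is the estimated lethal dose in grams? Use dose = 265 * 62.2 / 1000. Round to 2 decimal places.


Lethal dose calculation:
Lethal dose = LD50 * body_weight / 1000
= 265 * 62.2 / 1000
= 16483 / 1000
= 16.48 g

16.48


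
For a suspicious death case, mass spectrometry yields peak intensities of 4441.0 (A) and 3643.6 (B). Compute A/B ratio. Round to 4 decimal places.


Spectral peak ratio:
Peak A = 4441.0 counts
Peak B = 3643.6 counts
Ratio = 4441.0 / 3643.6 = 1.2188

1.2188


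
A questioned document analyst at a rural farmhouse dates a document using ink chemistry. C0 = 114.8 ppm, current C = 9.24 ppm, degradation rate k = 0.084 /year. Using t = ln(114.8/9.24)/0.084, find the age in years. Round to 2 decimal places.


Document age estimation:
C0/C = 114.8 / 9.24 = 12.424242
ln(C0/C) = 2.51965
t = 2.51965 / 0.084 = 30.00 years

30.00


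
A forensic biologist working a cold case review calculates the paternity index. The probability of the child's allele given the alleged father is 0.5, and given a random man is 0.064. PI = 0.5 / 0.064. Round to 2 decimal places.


Paternity Index calculation:
PI = P(allele|father) / P(allele|random)
PI = 0.5 / 0.064
PI = 7.81

7.81


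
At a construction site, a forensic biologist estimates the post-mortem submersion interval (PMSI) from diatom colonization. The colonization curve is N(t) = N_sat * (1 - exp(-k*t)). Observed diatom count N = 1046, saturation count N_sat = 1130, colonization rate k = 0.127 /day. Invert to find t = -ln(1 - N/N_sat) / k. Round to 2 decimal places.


PMSI from diatom colonization curve:
N / N_sat = 1046 / 1130 = 0.925664
1 - N/N_sat = 0.074336
ln(1 - N/N_sat) = -2.59916
t = -ln(1 - N/N_sat) / k = -(-2.59916) / 0.127 = 20.47 days

20.47


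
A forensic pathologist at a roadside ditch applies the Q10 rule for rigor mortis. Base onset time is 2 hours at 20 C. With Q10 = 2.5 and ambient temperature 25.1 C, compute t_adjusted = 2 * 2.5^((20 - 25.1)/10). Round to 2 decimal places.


Rigor mortis time adjustment:
Exponent = (T_ref - T_actual) / 10 = (20 - 25.1) / 10 = -0.51
Q10 factor = 2.5^-0.51 = 0.62669
t_adjusted = 2 * 0.62669 = 1.25 hours

1.25


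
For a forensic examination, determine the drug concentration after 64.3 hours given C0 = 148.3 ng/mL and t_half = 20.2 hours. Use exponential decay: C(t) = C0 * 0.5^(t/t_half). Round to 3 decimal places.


Drug concentration decay:
Number of half-lives = t / t_half = 64.3 / 20.2 = 3.183168
Decay factor = 0.5^3.183168 = 0.11009585
C(t) = 148.3 * 0.11009585 = 16.327 ng/mL

16.327


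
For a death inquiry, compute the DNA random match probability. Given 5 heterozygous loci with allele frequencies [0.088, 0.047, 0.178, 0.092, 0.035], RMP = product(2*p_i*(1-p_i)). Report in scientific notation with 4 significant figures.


Computing RMP for 5 loci:
Locus 1: 2 * 0.088 * 0.912 = 0.160512
Locus 2: 2 * 0.047 * 0.953 = 0.089582
Locus 3: 2 * 0.178 * 0.822 = 0.292632
Locus 4: 2 * 0.092 * 0.908 = 0.167072
Locus 5: 2 * 0.035 * 0.965 = 0.06755
RMP = 4.749e-05

4.749e-05


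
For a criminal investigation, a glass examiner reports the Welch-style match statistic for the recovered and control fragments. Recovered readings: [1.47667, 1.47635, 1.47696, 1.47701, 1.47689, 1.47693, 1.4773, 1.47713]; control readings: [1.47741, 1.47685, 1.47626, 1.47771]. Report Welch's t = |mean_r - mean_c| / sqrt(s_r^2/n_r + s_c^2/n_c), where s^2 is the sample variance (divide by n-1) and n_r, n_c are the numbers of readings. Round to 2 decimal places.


Welch's t-criterion for glass RI comparison:
Recovered mean = sum / n_r = 11.81524 / 8 = 1.476905
Control mean = sum / n_c = 5.90823 / 4 = 1.4770575
Recovered sample variance s_r^2 = 8.35429e-08
Control sample variance s_c^2 = 4.09692e-07
Welch SE (unpooled) = sqrt(s_r^2/n_r + s_c^2/n_c) = sqrt(1.04429e-08 + 1.02423e-07) = sqrt(1.12866e-07) = 0.000335955
|mean_r - mean_c| = 0.0001525
t = 0.0001525 / 0.000335955 = 0.45

0.45


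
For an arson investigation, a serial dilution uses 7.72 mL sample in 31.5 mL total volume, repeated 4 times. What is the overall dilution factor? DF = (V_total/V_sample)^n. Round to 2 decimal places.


Dilution factor calculation:
Single dilution = V_total / V_sample = 31.5 / 7.72 ≈ 4.080311
Number of dilutions = 4
Total DF = (31.5 / 7.72)^4 (full precision, rounded at the end) = 277.19

277.19


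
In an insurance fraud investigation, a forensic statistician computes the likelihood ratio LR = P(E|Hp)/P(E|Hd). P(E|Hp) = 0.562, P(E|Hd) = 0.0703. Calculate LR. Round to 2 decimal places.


Likelihood ratio calculation:
LR = P(E|Hp) / P(E|Hd)
LR = 0.562 / 0.0703
LR = 7.99

7.99


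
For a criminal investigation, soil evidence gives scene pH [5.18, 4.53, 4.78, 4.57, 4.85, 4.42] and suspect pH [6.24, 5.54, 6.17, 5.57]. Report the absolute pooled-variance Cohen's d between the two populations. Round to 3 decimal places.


Pooled-variance Cohen's d for soil pH comparison:
Scene mean = 28.33 / 6 = 4.721667
Suspect mean = 23.52 / 4 = 5.88
Scene sample variance s_s^2 = 0.076137
Suspect sample variance s_c^2 = 0.1418
Pooled variance = ((n_s-1)*s_s^2 + (n_c-1)*s_c^2) / (n_s + n_c - 2) = 0.10076
Pooled SD = sqrt(0.10076) = 0.317427
Mean difference = -1.158333
|d| = |-1.158333| / 0.317427 = 3.649

3.649


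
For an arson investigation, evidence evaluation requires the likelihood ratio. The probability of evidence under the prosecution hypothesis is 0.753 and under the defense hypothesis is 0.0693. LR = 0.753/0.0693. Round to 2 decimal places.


Likelihood ratio calculation:
LR = P(E|Hp) / P(E|Hd)
LR = 0.753 / 0.0693
LR = 10.87

10.87


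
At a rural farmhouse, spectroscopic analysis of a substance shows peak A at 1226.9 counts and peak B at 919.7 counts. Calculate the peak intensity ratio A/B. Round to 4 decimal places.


Spectral peak ratio:
Peak A = 1226.9 counts
Peak B = 919.7 counts
Ratio = 1226.9 / 919.7 = 1.3340

1.3340


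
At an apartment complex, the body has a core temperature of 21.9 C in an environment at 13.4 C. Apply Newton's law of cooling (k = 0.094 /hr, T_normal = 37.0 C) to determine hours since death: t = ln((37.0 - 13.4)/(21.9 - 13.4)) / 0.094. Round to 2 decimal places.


Using Newton's law of cooling:
t = ln((T_normal - T_ambient) / (T_body - T_ambient)) / k
T_normal - T_ambient = 23.6
T_body - T_ambient = 8.5
Ratio = 2.776471
ln(ratio) = 1.021181
t = 1.021181 / 0.094 = 10.86 hours

10.86


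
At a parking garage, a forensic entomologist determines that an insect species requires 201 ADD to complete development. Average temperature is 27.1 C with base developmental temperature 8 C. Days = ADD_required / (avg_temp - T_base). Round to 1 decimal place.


Insect development time:
Effective temperature = avg_temp - T_base = 27.1 - 8 = 19.1 C
Days = ADD / effective_temp = 201 / 19.1 = 10.5 days

10.5


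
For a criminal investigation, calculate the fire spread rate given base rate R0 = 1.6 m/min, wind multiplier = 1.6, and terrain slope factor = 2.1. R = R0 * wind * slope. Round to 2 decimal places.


Fire spread rate calculation:
R = R0 * wind_factor * slope_factor
= 1.6 * 1.6 * 2.1
= 2.56 * 2.1
= 5.38 m/min

5.38


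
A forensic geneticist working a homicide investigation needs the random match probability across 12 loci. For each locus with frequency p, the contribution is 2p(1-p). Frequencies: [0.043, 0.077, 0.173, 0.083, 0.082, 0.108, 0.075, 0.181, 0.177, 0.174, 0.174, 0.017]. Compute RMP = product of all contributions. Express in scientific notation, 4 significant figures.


Computing RMP for 12 loci:
Locus 1: 2 * 0.043 * 0.957 = 0.082302
Locus 2: 2 * 0.077 * 0.923 = 0.142142
Locus 3: 2 * 0.173 * 0.827 = 0.286142
Locus 4: 2 * 0.083 * 0.917 = 0.152222
Locus 5: 2 * 0.082 * 0.918 = 0.150552
Locus 6: 2 * 0.108 * 0.892 = 0.192672
Locus 7: 2 * 0.075 * 0.925 = 0.13875
Locus 8: 2 * 0.181 * 0.819 = 0.296478
Locus 9: 2 * 0.177 * 0.823 = 0.291342
Locus 10: 2 * 0.174 * 0.826 = 0.287448
Locus 11: 2 * 0.174 * 0.826 = 0.287448
Locus 12: 2 * 0.017 * 0.983 = 0.033422
RMP = 4.892e-10

4.892e-10


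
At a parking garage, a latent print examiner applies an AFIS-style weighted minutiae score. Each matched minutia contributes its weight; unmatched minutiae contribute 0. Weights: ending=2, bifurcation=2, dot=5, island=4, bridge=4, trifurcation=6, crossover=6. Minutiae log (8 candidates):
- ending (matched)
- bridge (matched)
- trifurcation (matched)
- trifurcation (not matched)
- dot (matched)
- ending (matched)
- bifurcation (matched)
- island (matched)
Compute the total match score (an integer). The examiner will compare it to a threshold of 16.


Weighted minutiae match score:
  ending: matched, +2 (running total 2)
  bridge: matched, +4 (running total 6)
  trifurcation: matched, +6 (running total 12)
  trifurcation: not matched, +0
  dot: matched, +5 (running total 17)
  ending: matched, +2 (running total 19)
  bifurcation: matched, +2 (running total 21)
  island: matched, +4 (running total 25)
Total score = 25
Threshold = 16; verdict = identification

25


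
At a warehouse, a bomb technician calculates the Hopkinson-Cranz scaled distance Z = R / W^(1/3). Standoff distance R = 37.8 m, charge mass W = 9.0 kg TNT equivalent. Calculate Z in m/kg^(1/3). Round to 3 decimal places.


Scaled distance calculation:
W^(1/3) = 9.0^(1/3) = 2.080084
Z = R / W^(1/3) = 37.8 / 2.080084
Z = 18.172 m/kg^(1/3)

18.172


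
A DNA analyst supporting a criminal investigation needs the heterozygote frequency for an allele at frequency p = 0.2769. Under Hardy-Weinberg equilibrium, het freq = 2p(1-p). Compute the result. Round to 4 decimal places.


Hardy-Weinberg heterozygote frequency:
q = 1 - p = 1 - 0.2769 = 0.7231
2pq = 2 * 0.2769 * 0.7231 = 0.4005

0.4005


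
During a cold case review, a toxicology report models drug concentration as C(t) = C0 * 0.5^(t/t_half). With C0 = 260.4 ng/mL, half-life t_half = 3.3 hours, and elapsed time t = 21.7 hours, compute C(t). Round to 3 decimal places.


Drug concentration decay:
Number of half-lives = t / t_half = 21.7 / 3.3 = 6.575758
Decay factor = 0.5^6.575758 = 0.01048334
C(t) = 260.4 * 0.01048334 = 2.730 ng/mL

2.730


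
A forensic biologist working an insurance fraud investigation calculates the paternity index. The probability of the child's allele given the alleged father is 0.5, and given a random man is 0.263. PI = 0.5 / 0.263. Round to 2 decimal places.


Paternity Index calculation:
PI = P(allele|father) / P(allele|random)
PI = 0.5 / 0.263
PI = 1.90

1.90


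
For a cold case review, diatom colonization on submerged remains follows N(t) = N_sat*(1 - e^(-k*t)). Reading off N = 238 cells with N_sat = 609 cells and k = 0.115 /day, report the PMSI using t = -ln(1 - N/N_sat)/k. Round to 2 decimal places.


PMSI from diatom colonization curve:
N / N_sat = 238 / 609 = 0.390805
1 - N/N_sat = 0.609195
ln(1 - N/N_sat) = -0.495617
t = -ln(1 - N/N_sat) / k = -(-0.495617) / 0.115 = 4.31 days

4.31


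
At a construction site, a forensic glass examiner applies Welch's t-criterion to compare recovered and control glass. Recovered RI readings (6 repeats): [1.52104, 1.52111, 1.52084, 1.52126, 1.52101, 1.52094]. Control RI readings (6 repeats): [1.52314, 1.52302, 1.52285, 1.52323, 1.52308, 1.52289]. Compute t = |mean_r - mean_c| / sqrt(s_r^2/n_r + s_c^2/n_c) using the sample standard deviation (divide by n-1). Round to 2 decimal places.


Welch's t-criterion for glass RI comparison:
Recovered mean = sum / n_r = 9.1262 / 6 = 1.5210333
Control mean = sum / n_c = 9.13821 / 6 = 1.523035
Recovered sample variance s_r^2 = 2.07867e-08
Control sample variance s_c^2 = 2.131e-08
Welch SE (unpooled) = sqrt(s_r^2/n_r + s_c^2/n_c) = sqrt(3.46444e-09 + 3.55167e-09) = sqrt(7.01611e-09) = 8.37622e-05
|mean_r - mean_c| = 0.00200167
t = 0.00200167 / 8.37622e-05 = 23.90

23.90


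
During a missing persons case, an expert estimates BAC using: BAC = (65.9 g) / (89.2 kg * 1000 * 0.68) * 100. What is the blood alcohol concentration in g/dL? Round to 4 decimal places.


Applying the Widmark formula:
BAC = (dose_g / (body_wt * 1000 * r)) * 100
Denominator = 89.2 * 1000 * 0.68 = 60656
BAC = (65.9 / 60656) * 100
BAC = 0.1086 g/dL

0.1086


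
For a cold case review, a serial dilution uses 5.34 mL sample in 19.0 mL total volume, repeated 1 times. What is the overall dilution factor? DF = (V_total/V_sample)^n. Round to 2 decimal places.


Dilution factor calculation:
Single dilution = V_total / V_sample = 19.0 / 5.34 ≈ 3.558052
Number of dilutions = 1
Total DF = (19.0 / 5.34)^1 (full precision, rounded at the end) = 3.56

3.56


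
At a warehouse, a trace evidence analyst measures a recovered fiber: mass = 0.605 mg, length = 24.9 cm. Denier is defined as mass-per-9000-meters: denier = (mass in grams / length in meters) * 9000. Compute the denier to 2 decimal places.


Denier calculation:
Mass in grams = 0.605 mg / 1000 = 0.000605 g
Length in meters = 24.9 cm / 100 = 0.249 m
Linear density = mass / length = 0.000605 / 0.249 = 0.00242972 g/m
Denier = (g/m) * 9000 = 0.00242972 * 9000 = 21.87

21.87


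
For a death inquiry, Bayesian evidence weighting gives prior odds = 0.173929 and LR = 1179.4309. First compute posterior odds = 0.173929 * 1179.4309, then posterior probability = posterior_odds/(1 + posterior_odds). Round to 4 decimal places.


Bayesian evidence evaluation:
Posterior odds = prior_odds * LR = 0.173929 * 1179.4309 = 205.1372
Posterior probability = posterior_odds / (1 + posterior_odds)
= 205.1372 / (1 + 205.1372)
= 205.1372 / 206.1372
= 0.9951

0.9951


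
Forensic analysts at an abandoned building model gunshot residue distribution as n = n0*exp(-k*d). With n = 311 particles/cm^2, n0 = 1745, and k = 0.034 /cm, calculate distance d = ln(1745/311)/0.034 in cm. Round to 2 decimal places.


GSR distance calculation:
n0/n = 1745 / 311 = 5.610932
ln(n0/n) = 1.724717
d = 1.724717 / 0.034 = 50.73 cm

50.73


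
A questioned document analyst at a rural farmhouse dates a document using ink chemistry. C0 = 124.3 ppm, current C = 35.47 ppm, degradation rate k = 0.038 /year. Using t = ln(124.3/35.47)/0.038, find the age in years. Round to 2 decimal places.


Document age estimation:
C0/C = 124.3 / 35.47 = 3.50437
ln(C0/C) = 1.254011
t = 1.254011 / 0.038 = 33.00 years

33.00


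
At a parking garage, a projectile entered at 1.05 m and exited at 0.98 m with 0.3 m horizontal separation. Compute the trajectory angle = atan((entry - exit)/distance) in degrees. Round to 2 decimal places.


Bullet trajectory angle:
Height difference = 1.05 - 0.98 = 0.07 m
angle = atan(0.07 / 0.3)
angle = atan(0.233333)
angle = 13.13 degrees

13.13


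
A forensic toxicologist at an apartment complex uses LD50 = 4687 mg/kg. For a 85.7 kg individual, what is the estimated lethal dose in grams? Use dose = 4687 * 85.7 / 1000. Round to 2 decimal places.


Lethal dose calculation:
Lethal dose = LD50 * body_weight / 1000
= 4687 * 85.7 / 1000
= 401675.9 / 1000
= 401.68 g

401.68


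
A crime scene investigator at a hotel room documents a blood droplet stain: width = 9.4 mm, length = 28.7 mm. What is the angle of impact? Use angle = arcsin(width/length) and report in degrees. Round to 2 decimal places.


Blood spatter impact angle calculation:
width / length = 9.4 / 28.7 = 0.327526
angle = arcsin(0.327526)
angle = 19.12 degrees

19.12


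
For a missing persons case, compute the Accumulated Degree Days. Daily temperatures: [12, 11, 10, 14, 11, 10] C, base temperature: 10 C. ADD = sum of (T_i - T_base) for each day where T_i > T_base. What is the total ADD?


Computing ADD day by day:
Day 1: max(0, 12 - 10) = 2
Day 2: max(0, 11 - 10) = 1
Day 3: max(0, 10 - 10) = 0
Day 4: max(0, 14 - 10) = 4
Day 5: max(0, 11 - 10) = 1
Day 6: max(0, 10 - 10) = 0
Total ADD = 8

8


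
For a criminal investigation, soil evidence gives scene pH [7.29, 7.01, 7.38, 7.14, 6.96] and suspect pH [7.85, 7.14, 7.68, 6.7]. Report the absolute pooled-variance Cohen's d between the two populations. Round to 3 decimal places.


Pooled-variance Cohen's d for soil pH comparison:
Scene mean = 35.78 / 5 = 7.156
Suspect mean = 29.37 / 4 = 7.3425
Scene sample variance s_s^2 = 0.03203
Suspect sample variance s_c^2 = 0.275092
Pooled variance = ((n_s-1)*s_s^2 + (n_c-1)*s_c^2) / (n_s + n_c - 2) = 0.136199
Pooled SD = sqrt(0.136199) = 0.369051
Mean difference = -0.1865
|d| = |-0.1865| / 0.369051 = 0.505

0.505


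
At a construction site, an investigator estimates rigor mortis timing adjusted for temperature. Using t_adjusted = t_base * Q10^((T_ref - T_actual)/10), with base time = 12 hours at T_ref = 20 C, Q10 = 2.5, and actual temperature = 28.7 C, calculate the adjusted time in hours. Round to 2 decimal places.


Rigor mortis time adjustment:
Exponent = (T_ref - T_actual) / 10 = (20 - 28.7) / 10 = -0.87
Q10 factor = 2.5^-0.87 = 0.4506
t_adjusted = 12 * 0.4506 = 5.41 hours

5.41


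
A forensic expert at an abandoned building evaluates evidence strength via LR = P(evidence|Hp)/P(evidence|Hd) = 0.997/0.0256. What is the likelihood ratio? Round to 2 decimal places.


Likelihood ratio calculation:
LR = P(E|Hp) / P(E|Hd)
LR = 0.997 / 0.0256
LR = 38.95

38.95


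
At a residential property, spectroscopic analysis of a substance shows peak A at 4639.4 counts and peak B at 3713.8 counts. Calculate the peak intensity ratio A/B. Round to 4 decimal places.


Spectral peak ratio:
Peak A = 4639.4 counts
Peak B = 3713.8 counts
Ratio = 4639.4 / 3713.8 = 1.2492

1.2492


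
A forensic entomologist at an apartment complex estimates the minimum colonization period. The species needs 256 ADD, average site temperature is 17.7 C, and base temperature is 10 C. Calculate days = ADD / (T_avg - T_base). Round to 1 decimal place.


Insect development time:
Effective temperature = avg_temp - T_base = 17.7 - 10 = 7.7 C
Days = ADD / effective_temp = 256 / 7.7 = 33.2 days

33.2


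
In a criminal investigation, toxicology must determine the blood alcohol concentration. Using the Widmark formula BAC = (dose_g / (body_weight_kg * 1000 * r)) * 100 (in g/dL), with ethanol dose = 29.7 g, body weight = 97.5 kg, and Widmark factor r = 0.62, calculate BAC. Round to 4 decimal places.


Applying the Widmark formula:
BAC = (dose_g / (body_wt * 1000 * r)) * 100
Denominator = 97.5 * 1000 * 0.62 = 60450
BAC = (29.7 / 60450) * 100
BAC = 0.0491 g/dL

0.0491


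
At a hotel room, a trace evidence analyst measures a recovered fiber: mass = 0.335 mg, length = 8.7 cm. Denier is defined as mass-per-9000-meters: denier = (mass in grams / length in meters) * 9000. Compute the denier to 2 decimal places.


Denier calculation:
Mass in grams = 0.335 mg / 1000 = 0.000335 g
Length in meters = 8.7 cm / 100 = 0.087 m
Linear density = mass / length = 0.000335 / 0.087 = 0.00385057 g/m
Denier = (g/m) * 9000 = 0.00385057 * 9000 = 34.66

34.66


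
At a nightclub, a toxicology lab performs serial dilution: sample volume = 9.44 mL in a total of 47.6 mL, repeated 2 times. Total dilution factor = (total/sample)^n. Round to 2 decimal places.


Dilution factor calculation:
Single dilution = V_total / V_sample = 47.6 / 9.44 ≈ 5.042373
Number of dilutions = 2
Total DF = (47.6 / 9.44)^2 (full precision, rounded at the end) = 25.43

25.43


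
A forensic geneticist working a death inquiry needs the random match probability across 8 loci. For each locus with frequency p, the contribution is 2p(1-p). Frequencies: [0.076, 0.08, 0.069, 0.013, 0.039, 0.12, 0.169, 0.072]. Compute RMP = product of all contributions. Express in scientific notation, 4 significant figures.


Computing RMP for 8 loci:
Locus 1: 2 * 0.076 * 0.924 = 0.140448
Locus 2: 2 * 0.08 * 0.92 = 0.1472
Locus 3: 2 * 0.069 * 0.931 = 0.128478
Locus 4: 2 * 0.013 * 0.987 = 0.025662
Locus 5: 2 * 0.039 * 0.961 = 0.074958
Locus 6: 2 * 0.12 * 0.88 = 0.2112
Locus 7: 2 * 0.169 * 0.831 = 0.280878
Locus 8: 2 * 0.072 * 0.928 = 0.133632
RMP = 4.050e-08

4.050e-08


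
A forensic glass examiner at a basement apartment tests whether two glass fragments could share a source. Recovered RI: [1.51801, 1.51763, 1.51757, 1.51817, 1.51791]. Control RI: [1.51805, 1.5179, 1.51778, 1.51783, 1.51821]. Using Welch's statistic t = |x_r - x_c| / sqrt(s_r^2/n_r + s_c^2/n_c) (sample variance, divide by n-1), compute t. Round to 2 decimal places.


Welch's t-criterion for glass RI comparison:
Recovered mean = sum / n_r = 7.58929 / 5 = 1.517858
Control mean = sum / n_c = 7.58977 / 5 = 1.517954
Recovered sample variance s_r^2 = 6.452e-08
Control sample variance s_c^2 = 3.083e-08
Welch SE (unpooled) = sqrt(s_r^2/n_r + s_c^2/n_c) = sqrt(1.2904e-08 + 6.166e-09) = sqrt(1.907e-08) = 0.000138094
|mean_r - mean_c| = 9.6e-05
t = 9.6e-05 / 0.000138094 = 0.70

0.70


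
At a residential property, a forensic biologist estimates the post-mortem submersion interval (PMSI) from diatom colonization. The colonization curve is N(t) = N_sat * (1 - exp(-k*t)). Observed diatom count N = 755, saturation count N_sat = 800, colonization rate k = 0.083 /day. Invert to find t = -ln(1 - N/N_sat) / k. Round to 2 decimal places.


PMSI from diatom colonization curve:
N / N_sat = 755 / 800 = 0.94375
1 - N/N_sat = 0.05625
ln(1 - N/N_sat) = -2.877949
t = -ln(1 - N/N_sat) / k = -(-2.877949) / 0.083 = 34.67 days

34.67


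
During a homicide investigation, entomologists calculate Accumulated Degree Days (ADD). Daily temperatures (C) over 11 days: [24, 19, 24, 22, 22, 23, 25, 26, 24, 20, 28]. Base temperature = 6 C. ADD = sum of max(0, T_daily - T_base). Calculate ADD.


Computing ADD day by day:
Day 1: max(0, 24 - 6) = 18
Day 2: max(0, 19 - 6) = 13
Day 3: max(0, 24 - 6) = 18
Day 4: max(0, 22 - 6) = 16
Day 5: max(0, 22 - 6) = 16
Day 6: max(0, 23 - 6) = 17
Day 7: max(0, 25 - 6) = 19
Day 8: max(0, 26 - 6) = 20
Day 9: max(0, 24 - 6) = 18
Day 10: max(0, 20 - 6) = 14
Day 11: max(0, 28 - 6) = 22
Total ADD = 191

191


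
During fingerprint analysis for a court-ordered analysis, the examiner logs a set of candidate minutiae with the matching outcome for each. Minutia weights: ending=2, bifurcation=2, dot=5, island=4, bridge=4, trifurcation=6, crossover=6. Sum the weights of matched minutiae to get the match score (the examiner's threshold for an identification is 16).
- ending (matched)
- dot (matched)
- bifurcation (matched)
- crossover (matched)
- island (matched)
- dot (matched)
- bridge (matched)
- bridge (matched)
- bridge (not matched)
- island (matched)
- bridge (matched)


Weighted minutiae match score:
  ending: matched, +2 (running total 2)
  dot: matched, +5 (running total 7)
  bifurcation: matched, +2 (running total 9)
  crossover: matched, +6 (running total 15)
  island: matched, +4 (running total 19)
  dot: matched, +5 (running total 24)
  bridge: matched, +4 (running total 28)
  bridge: matched, +4 (running total 32)
  bridge: not matched, +0
  island: matched, +4 (running total 36)
  bridge: matched, +4 (running total 40)
Total score = 40
Threshold = 16; verdict = identification

40


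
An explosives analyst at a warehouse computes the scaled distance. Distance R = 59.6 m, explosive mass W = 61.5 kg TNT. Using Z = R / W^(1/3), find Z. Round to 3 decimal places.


Scaled distance calculation:
W^(1/3) = 61.5^(1/3) = 3.947223
Z = R / W^(1/3) = 59.6 / 3.947223
Z = 15.099 m/kg^(1/3)

15.099


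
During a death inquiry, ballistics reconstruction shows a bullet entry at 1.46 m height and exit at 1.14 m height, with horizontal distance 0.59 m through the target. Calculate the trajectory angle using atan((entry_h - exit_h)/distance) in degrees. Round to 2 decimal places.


Bullet trajectory angle:
Height difference = 1.46 - 1.14 = 0.32 m
angle = atan(0.32 / 0.59)
angle = atan(0.542373)
angle = 28.47 degrees

28.47


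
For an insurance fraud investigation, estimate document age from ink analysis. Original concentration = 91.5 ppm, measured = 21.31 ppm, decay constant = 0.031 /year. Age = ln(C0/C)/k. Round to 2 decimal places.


Document age estimation:
C0/C = 91.5 / 21.31 = 4.293759
ln(C0/C) = 1.457163
t = 1.457163 / 0.031 = 47.01 years

47.01


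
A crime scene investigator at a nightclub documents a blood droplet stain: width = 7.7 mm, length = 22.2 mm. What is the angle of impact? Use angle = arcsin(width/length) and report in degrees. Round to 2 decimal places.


Blood spatter impact angle calculation:
width / length = 7.7 / 22.2 = 0.346847
angle = arcsin(0.346847)
angle = 20.29 degrees

20.29


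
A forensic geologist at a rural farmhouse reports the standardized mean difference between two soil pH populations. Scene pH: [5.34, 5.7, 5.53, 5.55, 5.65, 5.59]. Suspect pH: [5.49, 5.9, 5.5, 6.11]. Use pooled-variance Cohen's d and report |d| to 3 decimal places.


Pooled-variance Cohen's d for soil pH comparison:
Scene mean = 33.36 / 6 = 5.56
Suspect mean = 23 / 4 = 5.75
Scene sample variance s_s^2 = 0.0156
Suspect sample variance s_c^2 = 0.094067
Pooled variance = ((n_s-1)*s_s^2 + (n_c-1)*s_c^2) / (n_s + n_c - 2) = 0.045025
Pooled SD = sqrt(0.045025) = 0.212191
Mean difference = -0.19
|d| = |-0.19| / 0.212191 = 0.895

0.895
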